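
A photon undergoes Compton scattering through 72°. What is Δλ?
1.6765 pm

Using the Compton scattering formula:
Δλ = λ_C(1 - cos θ)

where λ_C = h/(m_e·c) ≈ 2.4263 pm is the Compton wavelength of an electron.

For θ = 72°:
cos(72°) = 0.3090
1 - cos(72°) = 0.6910

Δλ = 2.4263 × 0.6910
Δλ = 1.6765 pm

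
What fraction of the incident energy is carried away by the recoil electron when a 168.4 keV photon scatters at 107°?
0.2987 (or 29.87%)

Calculate initial and final photon energies:

Initial: E₀ = 168.4 keV → λ₀ = 7.3625 pm
Compton shift: Δλ = 3.1357 pm
Final wavelength: λ' = 10.4982 pm
Final energy: E' = 118.1007 keV

Fractional energy loss:
(E₀ - E')/E₀ = (168.4000 - 118.1007)/168.4000
= 50.2993/168.4000
= 0.2987
= 29.87%

(Intermediate values are shown rounded; full precision is carried through to the final answer.)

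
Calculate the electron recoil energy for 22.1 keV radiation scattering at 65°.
0.5384 keV

By energy conservation: K_e = E_initial - E_final

First find the scattered photon energy:
Initial wavelength: λ = hc/E = 56.1014 pm
Compton shift: Δλ = λ_C(1 - cos(65°)) = 1.4009 pm
Final wavelength: λ' = 56.1014 + 1.4009 = 57.5024 pm
Final photon energy: E' = hc/λ' = 21.5616 keV

Electron kinetic energy:
K_e = E - E' = 22.1000 - 21.5616 = 0.5384 keV

(Intermediate values are shown rounded; full precision is carried through to the final answer.)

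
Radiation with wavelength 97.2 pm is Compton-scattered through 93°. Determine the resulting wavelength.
99.7533 pm

Using the Compton scattering formula:
λ' = λ + Δλ = λ + λ_C(1 - cos θ)

Given:
- Initial wavelength λ = 97.2 pm
- Scattering angle θ = 93°
- Compton wavelength λ_C ≈ 2.4263 pm

Calculate the shift:
Δλ = 2.4263 × (1 - cos(93°))
Δλ = 2.4263 × 1.0523
Δλ = 2.5533 pm

Final wavelength:
λ' = 97.2 + 2.5533 = 99.7533 pm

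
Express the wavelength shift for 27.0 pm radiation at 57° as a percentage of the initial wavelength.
4.0920%

Calculate the Compton shift:
Δλ = λ_C(1 - cos(57°))
Δλ = 2.4263 × (1 - cos(57°))
Δλ = 2.4263 × 0.4554
Δλ = 1.1048 pm

Percentage change:
(Δλ/λ₀) × 100 = (1.1048/27.0) × 100
= 4.0920%

(Intermediate values are shown rounded; full precision is carried through to the final answer.)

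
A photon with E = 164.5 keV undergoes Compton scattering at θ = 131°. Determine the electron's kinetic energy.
57.2022 keV

By energy conservation: K_e = E_initial - E_final

First find the scattered photon energy:
Initial wavelength: λ = hc/E = 7.5370 pm
Compton shift: Δλ = λ_C(1 - cos(131°)) = 4.0181 pm
Final wavelength: λ' = 7.5370 + 4.0181 = 11.5551 pm
Final photon energy: E' = hc/λ' = 107.2978 keV

Electron kinetic energy:
K_e = E - E' = 164.5000 - 107.2978 = 57.2022 keV

(Intermediate values are shown rounded; full precision is carried through to the final answer.)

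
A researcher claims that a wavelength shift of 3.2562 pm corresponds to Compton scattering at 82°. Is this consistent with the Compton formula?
No, inconsistent

Calculate the expected shift for θ = 82°:

Δλ_expected = λ_C(1 - cos(82°))
Δλ_expected = 2.4263 × (1 - cos(82°))
Δλ_expected = 2.4263 × 0.8608
Δλ_expected = 2.0886 pm

Given shift: 3.2562 pm
Expected shift: 2.0886 pm
Difference: 1.1675 pm

The values do not match. The given shift corresponds to θ ≈ 110.0°, not 82°.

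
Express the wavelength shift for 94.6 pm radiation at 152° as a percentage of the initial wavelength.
4.8294%

Calculate the Compton shift:
Δλ = λ_C(1 - cos(152°))
Δλ = 2.4263 × (1 - cos(152°))
Δλ = 2.4263 × 1.8829
Δλ = 4.5686 pm

Percentage change:
(Δλ/λ₀) × 100 = (4.5686/94.6) × 100
= 4.8294%

(Intermediate values are shown rounded; full precision is carried through to the final answer.)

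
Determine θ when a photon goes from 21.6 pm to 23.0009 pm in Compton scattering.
65.00°

First find the wavelength shift:
Δλ = λ' - λ = 23.0009 - 21.6 = 1.4009 pm

Using Δλ = λ_C(1 - cos θ), with λ_C = h/(m_e·c) ≈ 2.42631024 pm:
cos θ = 1 - Δλ/λ_C
cos θ = 1 - 1.4009/2.42631024
cos θ = 0.422621

θ = arccos(0.422621)
θ = 65.00°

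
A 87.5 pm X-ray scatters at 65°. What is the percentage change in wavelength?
1.6010%

Calculate the Compton shift:
Δλ = λ_C(1 - cos(65°))
Δλ = 2.4263 × (1 - cos(65°))
Δλ = 2.4263 × 0.5774
Δλ = 1.4009 pm

Percentage change:
(Δλ/λ₀) × 100 = (1.4009/87.5) × 100
= 1.6010%

(Intermediate values are shown rounded; full precision is carried through to the final answer.)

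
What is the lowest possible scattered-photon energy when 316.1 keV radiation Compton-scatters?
141.2937 keV (at θ = 180°)

The scattered photon has minimum energy when its wavelength is maximum, i.e., when the Compton shift Δλ = λ_C(1 − cos θ) is maximum. This occurs at θ = 180° (backscattering), giving Δλ_max = 2λ_C = 4.8526 pm.

Initial wavelength: λ₀ = hc/E₀ = 3.9223 pm
Maximum final wavelength: λ'_max = λ₀ + 2λ_C = 3.9223 + 4.8526 = 8.7749 pm
Minimum final energy: E'_min = hc/λ'_max = 141.2937 keV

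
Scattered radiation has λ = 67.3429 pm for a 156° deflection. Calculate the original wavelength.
62.7000 pm

From λ' = λ + Δλ, we have λ = λ' - Δλ

First calculate the Compton shift:
Δλ = λ_C(1 - cos θ)
Δλ = 2.4263 × (1 - cos(156°))
Δλ = 2.4263 × 1.9135
Δλ = 4.6429 pm

Initial wavelength:
λ = λ' - Δλ
λ = 67.3429 - 4.6429
λ = 62.7000 pm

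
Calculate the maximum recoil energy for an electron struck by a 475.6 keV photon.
309.3907 keV

Maximum energy transfer occurs at θ = 180° (backscattering).

Initial photon: E₀ = 475.6 keV → λ₀ = 2.6069 pm

Maximum Compton shift (at 180°):
Δλ_max = 2λ_C = 2 × 2.4263 = 4.8526 pm

Final wavelength:
λ' = 2.6069 + 4.8526 = 7.4595 pm

Minimum photon energy (maximum energy to electron):
E'_min = hc/λ' = 166.2093 keV

Maximum electron kinetic energy:
K_max = E₀ - E'_min = 475.6000 - 166.2093 = 309.3907 keV

(Intermediate values are shown rounded; full precision is carried through to the final answer.)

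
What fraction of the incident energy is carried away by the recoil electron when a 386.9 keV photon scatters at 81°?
0.3898 (or 38.98%)

Calculate initial and final photon energies:

Initial: E₀ = 386.9 keV → λ₀ = 3.2046 pm
Compton shift: Δλ = 2.0468 pm
Final wavelength: λ' = 5.2513 pm
Final energy: E' = 236.1017 keV

Fractional energy loss:
(E₀ - E')/E₀ = (386.9000 - 236.1017)/386.9000
= 150.7983/386.9000
= 0.3898
= 38.98%

(Intermediate values are shown rounded; full precision is carried through to the final answer.)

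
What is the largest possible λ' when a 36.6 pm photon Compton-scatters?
41.4526 pm (at θ = 180°)

The Compton shift is Δλ = λ_C(1 − cos θ).

Since cos θ ranges from −1 to 1, the factor (1 − cos θ) ranges from 0 to 2; the maximum shift occurs at θ = 180° (backscattering):
Δλ_max = 2λ_C = 2 × 2.4263 pm = 4.8526 pm

Maximum scattered wavelength:
λ'_max = λ₀ + Δλ_max = 36.6 + 4.8526 = 41.4526 pm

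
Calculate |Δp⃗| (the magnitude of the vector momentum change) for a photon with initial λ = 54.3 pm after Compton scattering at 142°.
2.2224e-23 kg·m/s

Photon momentum magnitude is p = h/λ.

Initial momentum:
p₀ = h/λ = 6.6261e-34/5.4300e-11 = 1.2203e-23 kg·m/s

After scattering:
λ' = λ + Δλ = 54.3 + 4.3383 = 58.6383 pm
p' = h/λ' = 6.6261e-34/5.8638e-11 = 1.1300e-23 kg·m/s

Momentum is a vector; the scattered photon's direction makes angle θ = 142° with the incident direction. The magnitude of the vector change Δp⃗ = p⃗₀ − p⃗' is found from the law of cosines:
|Δp⃗|² = p₀² + p'² − 2p₀p'cos θ
|Δp⃗|² = (1.2203e-23)² + (1.1300e-23)² − 2·1.2203e-23·1.1300e-23·cos(142°)
|Δp⃗| = 2.2224e-23 kg·m/s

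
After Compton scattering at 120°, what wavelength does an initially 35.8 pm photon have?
39.4395 pm

Using the Compton formula: λ' = λ + λ_C(1 − cos θ)

For θ = 120°, cos θ = -1/2 (exact) = -0.5000, so:
1 − cos 120° = 1 − (-1/2) = 1.5000

Δλ = λ_C × 1.5000 = 2.4263 × 1.5000 = 3.6395 pm

λ' = 35.8 + 3.6395 = 39.4395 pm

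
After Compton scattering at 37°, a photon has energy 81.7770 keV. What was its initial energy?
84.5000 keV

Convert final energy to wavelength (hc ≈ 1239.842 keV·pm):
λ' = hc/E' = 1239.842 / 81.7770 = 15.1613 pm

Calculate the Compton shift:
Δλ = λ_C(1 - cos(37°))
Δλ = 2.4263 × (1 - cos(37°))
Δλ = 0.4886 pm

Initial wavelength:
λ = λ' - Δλ = 15.1613 - 0.4886 = 14.6727 pm

Initial energy:
E = hc/λ = 1239.842 / 14.6727 = 84.5000 keV

(Intermediate values are shown rounded; full precision is carried through to the final answer.)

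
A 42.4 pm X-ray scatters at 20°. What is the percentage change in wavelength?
0.3451%

Calculate the Compton shift:
Δλ = λ_C(1 - cos(20°))
Δλ = 2.4263 × (1 - cos(20°))
Δλ = 2.4263 × 0.0603
Δλ = 0.1463 pm

Percentage change:
(Δλ/λ₀) × 100 = (0.1463/42.4) × 100
= 0.3451%

(Intermediate values are shown rounded; full precision is carried through to the final answer.)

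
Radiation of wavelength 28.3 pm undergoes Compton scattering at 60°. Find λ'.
29.5132 pm

Using the Compton formula: λ' = λ + λ_C(1 − cos θ)

For θ = 60°, cos θ = 1/2 (exact) = 0.5000, so:
1 − cos 60° = 1 − (1/2) = 0.5000

Δλ = λ_C × 0.5000 = 2.4263 × 0.5000 = 1.2132 pm

λ' = 28.3 + 1.2132 = 29.5132 pm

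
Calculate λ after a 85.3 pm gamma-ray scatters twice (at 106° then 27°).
88.6595 pm

Apply Compton shift twice:

First scattering at θ₁ = 106°:
Δλ₁ = λ_C(1 - cos(106°))
Δλ₁ = 2.4263 × 1.2756
Δλ₁ = 3.0951 pm

After first scattering:
λ₁ = 85.3 + 3.0951 = 88.3951 pm

Second scattering at θ₂ = 27°:
Δλ₂ = λ_C(1 - cos(27°))
Δλ₂ = 2.4263 × 0.1090
Δλ₂ = 0.2645 pm

Final wavelength:
λ₂ = 88.3951 + 0.2645 = 88.6595 pm

Total shift: Δλ_total = 3.0951 + 0.2645 = 3.3595 pm

(Intermediate values are shown rounded; full precision is carried through to the final answer.)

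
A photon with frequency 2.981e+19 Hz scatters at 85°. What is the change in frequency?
5.380e+18 Hz (decrease)

Convert frequency to wavelength (c = 299792458 m/s):
λ₀ = c/f₀ = 299792458/2.981e+19 = 1.0056775e-11 m = 10.0568 pm

Calculate Compton shift:
Δλ = λ_C(1 - cos(85°)) = 2.2148 pm

Final wavelength:
λ' = λ₀ + Δλ = 10.0568 + 2.2148 = 12.2716 pm

Final frequency:
f' = c/λ' = 299792458/1.2271618e-11 = 2.4429741e+19 Hz

Frequency shift (decrease):
Δf = f₀ - f' = 2.981e+19 - 2.4429741e+19 = 5.380e+18 Hz

(Intermediate values are shown rounded; full precision is carried through to the final answer.)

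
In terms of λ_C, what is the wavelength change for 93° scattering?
1.0523 λ_C

The Compton shift formula is:
Δλ = λ_C(1 - cos θ)

Dividing both sides by λ_C:
Δλ/λ_C = 1 - cos θ

For θ = 93°:
Δλ/λ_C = 1 - cos(93°)
Δλ/λ_C = 1 - -0.0523
Δλ/λ_C = 1.0523

This means the shift is 1.0523 × λ_C = 2.5533 pm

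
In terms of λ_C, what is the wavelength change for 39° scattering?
0.2229 λ_C

The Compton shift formula is:
Δλ = λ_C(1 - cos θ)

Dividing both sides by λ_C:
Δλ/λ_C = 1 - cos θ

For θ = 39°:
Δλ/λ_C = 1 - cos(39°)
Δλ/λ_C = 1 - 0.7771
Δλ/λ_C = 0.2229

This means the shift is 0.2229 × λ_C = 0.5407 pm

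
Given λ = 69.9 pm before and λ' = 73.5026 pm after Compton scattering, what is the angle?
119.00°

First find the wavelength shift:
Δλ = λ' - λ = 73.5026 - 69.9 = 3.6026 pm

Using Δλ = λ_C(1 - cos θ), with λ_C = h/(m_e·c) ≈ 2.42631024 pm:
cos θ = 1 - Δλ/λ_C
cos θ = 1 - 3.6026/2.42631024
cos θ = -0.484806

θ = arccos(-0.484806)
θ = 119.00°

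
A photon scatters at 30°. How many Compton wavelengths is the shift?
0.1340 λ_C

The Compton shift formula is:
Δλ = λ_C(1 - cos θ)

Dividing both sides by λ_C:
Δλ/λ_C = 1 - cos θ

For θ = 30°:
Δλ/λ_C = 1 - cos(30°)
Δλ/λ_C = 1 - 0.8660
Δλ/λ_C = 0.1340

This means the shift is 0.1340 × λ_C = 0.3251 pm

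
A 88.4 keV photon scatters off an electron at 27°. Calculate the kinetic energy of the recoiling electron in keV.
1.6360 keV

By energy conservation: K_e = E_initial - E_final

First find the scattered photon energy:
Initial wavelength: λ = hc/E = 14.0254 pm
Compton shift: Δλ = λ_C(1 - cos(27°)) = 0.2645 pm
Final wavelength: λ' = 14.0254 + 0.2645 = 14.2898 pm
Final photon energy: E' = hc/λ' = 86.7640 keV

Electron kinetic energy:
K_e = E - E' = 88.4000 - 86.7640 = 1.6360 keV

(Intermediate values are shown rounded; full precision is carried through to the final answer.)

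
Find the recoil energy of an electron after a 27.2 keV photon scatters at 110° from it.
1.8135 keV

By energy conservation: K_e = E_initial - E_final

First find the scattered photon energy:
Initial wavelength: λ = hc/E = 45.5824 pm
Compton shift: Δλ = λ_C(1 - cos(110°)) = 3.2562 pm
Final wavelength: λ' = 45.5824 + 3.2562 = 48.8386 pm
Final photon energy: E' = hc/λ' = 25.3865 keV

Electron kinetic energy:
K_e = E - E' = 27.2000 - 25.3865 = 1.8135 keV

(Intermediate values are shown rounded; full precision is carried through to the final answer.)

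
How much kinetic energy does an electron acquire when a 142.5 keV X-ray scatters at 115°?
40.4752 keV

By energy conservation: K_e = E_initial - E_final

First find the scattered photon energy:
Initial wavelength: λ = hc/E = 8.7006 pm
Compton shift: Δλ = λ_C(1 - cos(115°)) = 3.4517 pm
Final wavelength: λ' = 8.7006 + 3.4517 = 12.1524 pm
Final photon energy: E' = hc/λ' = 102.0248 keV

Electron kinetic energy:
K_e = E - E' = 142.5000 - 102.0248 = 40.4752 keV

(Intermediate values are shown rounded; full precision is carried through to the final answer.)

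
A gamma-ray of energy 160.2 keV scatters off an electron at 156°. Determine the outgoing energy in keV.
100.1310 keV

First convert energy to wavelength:
λ = hc/E, with hc ≈ 1239.842 keV·pm (i.e. 1239.842 eV·nm)

For E = 160.2 keV = 160200 eV:
λ = 1239.842 keV·pm / 160.2 keV
λ = 7.7393 pm

Calculate the Compton shift:
Δλ = λ_C(1 - cos(156°)) = 2.4263 × 1.9135
Δλ = 4.6429 pm

Final wavelength:
λ' = 7.7393 + 4.6429 = 12.3822 pm

Final energy:
E' = hc/λ' = 1239.842 / 12.3822 = 100.1310 keV

(Intermediate values are shown rounded; full precision is carried through to the final answer.)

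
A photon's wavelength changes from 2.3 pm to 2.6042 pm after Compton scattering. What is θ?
29.00°

First find the wavelength shift:
Δλ = λ' - λ = 2.6042 - 2.3 = 0.3042 pm

Using Δλ = λ_C(1 - cos θ), with λ_C = h/(m_e·c) ≈ 2.42631024 pm:
cos θ = 1 - Δλ/λ_C
cos θ = 1 - 0.3042/2.42631024
cos θ = 0.874624

θ = arccos(0.874624)
θ = 29.00°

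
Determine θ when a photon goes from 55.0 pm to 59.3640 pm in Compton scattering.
143.00°

First find the wavelength shift:
Δλ = λ' - λ = 59.3640 - 55.0 = 4.3640 pm

Using Δλ = λ_C(1 - cos θ), with λ_C = h/(m_e·c) ≈ 2.42631024 pm:
cos θ = 1 - Δλ/λ_C
cos θ = 1 - 4.3640/2.42631024
cos θ = -0.798616

θ = arccos(-0.798616)
θ = 143.00°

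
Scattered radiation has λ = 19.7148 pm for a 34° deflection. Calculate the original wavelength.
19.3000 pm

From λ' = λ + Δλ, we have λ = λ' - Δλ

First calculate the Compton shift:
Δλ = λ_C(1 - cos θ)
Δλ = 2.4263 × (1 - cos(34°))
Δλ = 2.4263 × 0.1710
Δλ = 0.4148 pm

Initial wavelength:
λ = λ' - Δλ
λ = 19.7148 - 0.4148
λ = 19.3000 pm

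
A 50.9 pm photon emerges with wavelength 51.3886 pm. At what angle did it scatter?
37.00°

First find the wavelength shift:
Δλ = λ' - λ = 51.3886 - 50.9 = 0.4886 pm

Using Δλ = λ_C(1 - cos θ), with λ_C = h/(m_e·c) ≈ 2.42631024 pm:
cos θ = 1 - Δλ/λ_C
cos θ = 1 - 0.4886/2.42631024
cos θ = 0.798624

θ = arccos(0.798624)
θ = 37.00°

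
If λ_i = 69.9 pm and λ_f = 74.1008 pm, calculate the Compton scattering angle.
137.00°

First find the wavelength shift:
Δλ = λ' - λ = 74.1008 - 69.9 = 4.2008 pm

Using Δλ = λ_C(1 - cos θ), with λ_C = h/(m_e·c) ≈ 2.42631024 pm:
cos θ = 1 - Δλ/λ_C
cos θ = 1 - 4.2008/2.42631024
cos θ = -0.731353

θ = arccos(-0.731353)
θ = 137.00°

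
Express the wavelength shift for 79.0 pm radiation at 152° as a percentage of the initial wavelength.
5.7831%

Calculate the Compton shift:
Δλ = λ_C(1 - cos(152°))
Δλ = 2.4263 × (1 - cos(152°))
Δλ = 2.4263 × 1.8829
Δλ = 4.5686 pm

Percentage change:
(Δλ/λ₀) × 100 = (4.5686/79.0) × 100
= 5.7831%

(Intermediate values are shown rounded; full precision is carried through to the final answer.)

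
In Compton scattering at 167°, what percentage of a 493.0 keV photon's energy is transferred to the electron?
0.6557 (or 65.57%)

Calculate initial and final photon energies:

Initial: E₀ = 493.0 keV → λ₀ = 2.5149 pm
Compton shift: Δλ = 4.7904 pm
Final wavelength: λ' = 7.3053 pm
Final energy: E' = 169.7175 keV

Fractional energy loss:
(E₀ - E')/E₀ = (493.0000 - 169.7175)/493.0000
= 323.2825/493.0000
= 0.6557
= 65.57%

(Intermediate values are shown rounded; full precision is carried through to the final answer.)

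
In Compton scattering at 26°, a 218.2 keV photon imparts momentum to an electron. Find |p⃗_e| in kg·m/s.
5.1593e-23 kg·m/s

The electron is initially at rest, so by conservation of momentum:
p⃗_e = p⃗₀ − p⃗'  (incident photon momentum minus scattered photon momentum)

Photon momentum magnitudes (p = h/λ = E/c):
λ₀ = hc/E₀ = 5.6821 pm → p₀ = h/λ₀ = 1.1661e-22 kg·m/s
Δλ = λ_C(1 − cos 26°) = 0.2456 pm
λ' = 5.9277 pm → p' = h/λ' = 1.1178e-22 kg·m/s

The scattered photon makes angle θ = 26° with the incident direction, so by the law of cosines:
|p⃗_e|² = p₀² + p'² − 2p₀p'cos θ
|p⃗_e|² = (1.1661e-22)² + (1.1178e-22)² − 2·1.1661e-22·1.1178e-22·cos(26°)
|p⃗_e| = 5.1593e-23 kg·m/s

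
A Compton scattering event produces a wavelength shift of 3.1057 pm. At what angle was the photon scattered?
106.26°

From the Compton formula Δλ = λ_C(1 - cos θ), we can solve for θ:

cos θ = 1 - Δλ/λ_C

Given:
- Δλ = 3.1057 pm
- λ_C = h/(m_e·c) ≈ 2.42631024 pm

cos θ = 1 - 3.1057/2.42631024
cos θ = 1 - 1.280009
cos θ = -0.280009

θ = arccos(-0.280009)
θ = 106.26°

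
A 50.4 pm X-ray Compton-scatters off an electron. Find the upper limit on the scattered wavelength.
55.2526 pm (at θ = 180°)

The Compton shift is Δλ = λ_C(1 − cos θ).

Since cos θ ranges from −1 to 1, the factor (1 − cos θ) ranges from 0 to 2; the maximum shift occurs at θ = 180° (backscattering):
Δλ_max = 2λ_C = 2 × 2.4263 pm = 4.8526 pm

Maximum scattered wavelength:
λ'_max = λ₀ + Δλ_max = 50.4 + 4.8526 = 55.2526 pm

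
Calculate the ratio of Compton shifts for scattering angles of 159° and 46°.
159° produces the larger shift by a factor of 6.333

Calculate both shifts using Δλ = λ_C(1 - cos θ):

For θ₁ = 46°:
Δλ₁ = 2.4263 × (1 - cos(46°))
Δλ₁ = 2.4263 × 0.3053
Δλ₁ = 0.7409 pm

For θ₂ = 159°:
Δλ₂ = 2.4263 × (1 - cos(159°))
Δλ₂ = 2.4263 × 1.9336
Δλ₂ = 4.6915 pm

The 159° angle produces the larger shift.
Ratio: 4.6915/0.7409 = 6.333

(Intermediate values are shown rounded; full precision is carried through to the final answer.)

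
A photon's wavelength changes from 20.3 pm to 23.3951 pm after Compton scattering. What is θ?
106.00°

First find the wavelength shift:
Δλ = λ' - λ = 23.3951 - 20.3 = 3.0951 pm

Using Δλ = λ_C(1 - cos θ), with λ_C = h/(m_e·c) ≈ 2.42631024 pm:
cos θ = 1 - Δλ/λ_C
cos θ = 1 - 3.0951/2.42631024
cos θ = -0.275641

θ = arccos(-0.275641)
θ = 106.00°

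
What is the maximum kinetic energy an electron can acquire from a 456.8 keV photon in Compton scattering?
292.9473 keV

Maximum energy transfer occurs at θ = 180° (backscattering).

Initial photon: E₀ = 456.8 keV → λ₀ = 2.7142 pm

Maximum Compton shift (at 180°):
Δλ_max = 2λ_C = 2 × 2.4263 = 4.8526 pm

Final wavelength:
λ' = 2.7142 + 4.8526 = 7.5668 pm

Minimum photon energy (maximum energy to electron):
E'_min = hc/λ' = 163.8527 keV

Maximum electron kinetic energy:
K_max = E₀ - E'_min = 456.8000 - 163.8527 = 292.9473 keV

(Intermediate values are shown rounded; full precision is carried through to the final answer.)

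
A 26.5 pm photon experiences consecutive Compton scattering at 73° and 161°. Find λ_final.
32.9374 pm

Apply Compton shift twice:

First scattering at θ₁ = 73°:
Δλ₁ = λ_C(1 - cos(73°))
Δλ₁ = 2.4263 × 0.7076
Δλ₁ = 1.7169 pm

After first scattering:
λ₁ = 26.5 + 1.7169 = 28.2169 pm

Second scattering at θ₂ = 161°:
Δλ₂ = λ_C(1 - cos(161°))
Δλ₂ = 2.4263 × 1.9455
Δλ₂ = 4.7204 pm

Final wavelength:
λ₂ = 28.2169 + 4.7204 = 32.9374 pm

Total shift: Δλ_total = 1.7169 + 4.7204 = 6.4374 pm

(Intermediate values are shown rounded; full precision is carried through to the final answer.)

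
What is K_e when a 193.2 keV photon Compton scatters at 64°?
33.8391 keV

By energy conservation: K_e = E_initial - E_final

First find the scattered photon energy:
Initial wavelength: λ = hc/E = 6.4174 pm
Compton shift: Δλ = λ_C(1 - cos(64°)) = 1.3627 pm
Final wavelength: λ' = 6.4174 + 1.3627 = 7.7801 pm
Final photon energy: E' = hc/λ' = 159.3609 keV

Electron kinetic energy:
K_e = E - E' = 193.2000 - 159.3609 = 33.8391 keV

(Intermediate values are shown rounded; full precision is carried through to the final answer.)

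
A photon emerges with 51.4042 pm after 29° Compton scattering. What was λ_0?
51.1000 pm

From λ' = λ + Δλ, we have λ = λ' - Δλ

First calculate the Compton shift:
Δλ = λ_C(1 - cos θ)
Δλ = 2.4263 × (1 - cos(29°))
Δλ = 2.4263 × 0.1254
Δλ = 0.3042 pm

Initial wavelength:
λ = λ' - Δλ
λ = 51.4042 - 0.3042
λ = 51.1000 pm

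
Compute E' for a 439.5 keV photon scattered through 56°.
318.6793 keV

First convert energy to wavelength:
λ = hc/E, with hc ≈ 1239.842 keV·pm (i.e. 1239.842 eV·nm)

For E = 439.5 keV = 439500 eV:
λ = 1239.842 keV·pm / 439.5 keV
λ = 2.8210 pm

Calculate the Compton shift:
Δλ = λ_C(1 - cos(56°)) = 2.4263 × 0.4408
Δλ = 1.0695 pm

Final wavelength:
λ' = 2.8210 + 1.0695 = 3.8906 pm

Final energy:
E' = hc/λ' = 1239.842 / 3.8906 = 318.6793 keV

(Intermediate values are shown rounded; full precision is carried through to the final answer.)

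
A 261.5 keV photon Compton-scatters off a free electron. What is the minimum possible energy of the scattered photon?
129.2325 keV (at θ = 180°)

The scattered photon has minimum energy when its wavelength is maximum, i.e., when the Compton shift Δλ = λ_C(1 − cos θ) is maximum. This occurs at θ = 180° (backscattering), giving Δλ_max = 2λ_C = 4.8526 pm.

Initial wavelength: λ₀ = hc/E₀ = 4.7413 pm
Maximum final wavelength: λ'_max = λ₀ + 2λ_C = 4.7413 + 4.8526 = 9.5939 pm
Minimum final energy: E'_min = hc/λ'_max = 129.2325 keV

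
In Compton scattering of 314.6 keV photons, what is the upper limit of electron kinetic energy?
173.6068 keV

Maximum energy transfer occurs at θ = 180° (backscattering).

Initial photon: E₀ = 314.6 keV → λ₀ = 3.9410 pm

Maximum Compton shift (at 180°):
Δλ_max = 2λ_C = 2 × 2.4263 = 4.8526 pm

Final wavelength:
λ' = 3.9410 + 4.8526 = 8.7936 pm

Minimum photon energy (maximum energy to electron):
E'_min = hc/λ' = 140.9932 keV

Maximum electron kinetic energy:
K_max = E₀ - E'_min = 314.6000 - 140.9932 = 173.6068 keV

(Intermediate values are shown rounded; full precision is carried through to the final answer.)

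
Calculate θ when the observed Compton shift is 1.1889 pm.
59.34°

From the Compton formula Δλ = λ_C(1 - cos θ), we can solve for θ:

cos θ = 1 - Δλ/λ_C

Given:
- Δλ = 1.1889 pm
- λ_C = h/(m_e·c) ≈ 2.42631024 pm

cos θ = 1 - 1.1889/2.42631024
cos θ = 1 - 0.490003
cos θ = 0.509997

θ = arccos(0.509997)
θ = 59.34°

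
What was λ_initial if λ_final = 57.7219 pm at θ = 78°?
55.8000 pm

From λ' = λ + Δλ, we have λ = λ' - Δλ

First calculate the Compton shift:
Δλ = λ_C(1 - cos θ)
Δλ = 2.4263 × (1 - cos(78°))
Δλ = 2.4263 × 0.7921
Δλ = 1.9219 pm

Initial wavelength:
λ = λ' - Δλ
λ = 57.7219 - 1.9219
λ = 55.8000 pm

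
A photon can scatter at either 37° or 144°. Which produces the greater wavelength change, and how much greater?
144° produces the larger shift by a factor of 8.984

Calculate both shifts using Δλ = λ_C(1 - cos θ):

For θ₁ = 37°:
Δλ₁ = 2.4263 × (1 - cos(37°))
Δλ₁ = 2.4263 × 0.2014
Δλ₁ = 0.4886 pm

For θ₂ = 144°:
Δλ₂ = 2.4263 × (1 - cos(144°))
Δλ₂ = 2.4263 × 1.8090
Δλ₂ = 4.3892 pm

The 144° angle produces the larger shift.
Ratio: 4.3892/0.4886 = 8.984

(Intermediate values are shown rounded; full precision is carried through to the final answer.)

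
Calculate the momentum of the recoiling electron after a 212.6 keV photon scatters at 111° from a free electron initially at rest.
1.5521e-22 kg·m/s

The electron is initially at rest, so by conservation of momentum:
p⃗_e = p⃗₀ − p⃗'  (incident photon momentum minus scattered photon momentum)

Photon momentum magnitudes (p = h/λ = E/c):
λ₀ = hc/E₀ = 5.8318 pm → p₀ = h/λ₀ = 1.1362e-22 kg·m/s
Δλ = λ_C(1 − cos 111°) = 3.2958 pm
λ' = 9.1276 pm → p' = h/λ' = 7.2594e-23 kg·m/s

The scattered photon makes angle θ = 111° with the incident direction, so by the law of cosines:
|p⃗_e|² = p₀² + p'² − 2p₀p'cos θ
|p⃗_e|² = (1.1362e-22)² + (7.2594e-23)² − 2·1.1362e-22·7.2594e-23·cos(111°)
|p⃗_e| = 1.5521e-22 kg·m/s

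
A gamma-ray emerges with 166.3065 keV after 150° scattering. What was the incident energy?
423.5003 keV

Convert final energy to wavelength (hc ≈ 1239.842 keV·pm):
λ' = hc/E' = 1239.842 / 166.3065 = 7.4552 pm

Calculate the Compton shift:
Δλ = λ_C(1 - cos(150°))
Δλ = 2.4263 × (1 - cos(150°))
Δλ = 4.5276 pm

Initial wavelength:
λ = λ' - Δλ = 7.4552 - 4.5276 = 2.9276 pm

Initial energy:
E = hc/λ = 1239.842 / 2.9276 = 423.5003 keV

(Intermediate values are shown rounded; full precision is carried through to the final answer.)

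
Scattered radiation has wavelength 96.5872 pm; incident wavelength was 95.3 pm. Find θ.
62.00°

First find the wavelength shift:
Δλ = λ' - λ = 96.5872 - 95.3 = 1.2872 pm

Using Δλ = λ_C(1 - cos θ), with λ_C = h/(m_e·c) ≈ 2.42631024 pm:
cos θ = 1 - Δλ/λ_C
cos θ = 1 - 1.2872/2.42631024
cos θ = 0.469483

θ = arccos(0.469483)
θ = 62.00°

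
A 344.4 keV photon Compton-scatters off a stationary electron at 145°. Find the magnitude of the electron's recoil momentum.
2.5621e-22 kg·m/s

The electron is initially at rest, so by conservation of momentum:
p⃗_e = p⃗₀ − p⃗'  (incident photon momentum minus scattered photon momentum)

Photon momentum magnitudes (p = h/λ = E/c):
λ₀ = hc/E₀ = 3.6000 pm → p₀ = h/λ₀ = 1.8406e-22 kg·m/s
Δλ = λ_C(1 − cos 145°) = 4.4138 pm
λ' = 8.0138 pm → p' = h/λ' = 8.2683e-23 kg·m/s

The scattered photon makes angle θ = 145° with the incident direction, so by the law of cosines:
|p⃗_e|² = p₀² + p'² − 2p₀p'cos θ
|p⃗_e|² = (1.8406e-22)² + (8.2683e-23)² − 2·1.8406e-22·8.2683e-23·cos(145°)
|p⃗_e| = 2.5621e-22 kg·m/s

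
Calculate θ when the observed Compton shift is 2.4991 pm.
91.72°

From the Compton formula Δλ = λ_C(1 - cos θ), we can solve for θ:

cos θ = 1 - Δλ/λ_C

Given:
- Δλ = 2.4991 pm
- λ_C = h/(m_e·c) ≈ 2.42631024 pm

cos θ = 1 - 2.4991/2.42631024
cos θ = 1 - 1.030000
cos θ = -0.030000

θ = arccos(-0.030000)
θ = 91.72°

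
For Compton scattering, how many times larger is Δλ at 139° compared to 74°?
139° produces the larger shift by a factor of 2.422

Calculate both shifts using Δλ = λ_C(1 - cos θ):

For θ₁ = 74°:
Δλ₁ = 2.4263 × (1 - cos(74°))
Δλ₁ = 2.4263 × 0.7244
Δλ₁ = 1.7575 pm

For θ₂ = 139°:
Δλ₂ = 2.4263 × (1 - cos(139°))
Δλ₂ = 2.4263 × 1.7547
Δλ₂ = 4.2575 pm

The 139° angle produces the larger shift.
Ratio: 4.2575/1.7575 = 2.422

(Intermediate values are shown rounded; full precision is carried through to the final answer.)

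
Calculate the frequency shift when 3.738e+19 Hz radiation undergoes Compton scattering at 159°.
1.380e+19 Hz (decrease)

Convert frequency to wavelength (c = 299792458 m/s):
λ₀ = c/f₀ = 299792458/3.738e+19 = 8.0201300e-12 m = 8.0201 pm

Calculate Compton shift:
Δλ = λ_C(1 - cos(159°)) = 4.6915 pm

Final wavelength:
λ' = λ₀ + Δλ = 8.0201 + 4.6915 = 12.7116 pm

Final frequency:
f' = c/λ' = 299792458/1.2711596e-11 = 2.3584171e+19 Hz

Frequency shift (decrease):
Δf = f₀ - f' = 3.738e+19 - 2.3584171e+19 = 1.380e+19 Hz

(Intermediate values are shown rounded; full precision is carried through to the final answer.)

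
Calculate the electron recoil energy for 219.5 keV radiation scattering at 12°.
2.0412 keV

By energy conservation: K_e = E_initial - E_final

First find the scattered photon energy:
Initial wavelength: λ = hc/E = 5.6485 pm
Compton shift: Δλ = λ_C(1 - cos(12°)) = 0.0530 pm
Final wavelength: λ' = 5.6485 + 0.0530 = 5.7015 pm
Final photon energy: E' = hc/λ' = 217.4588 keV

Electron kinetic energy:
K_e = E - E' = 219.5000 - 217.4588 = 2.0412 keV

(Intermediate values are shown rounded; full precision is carried through to the final answer.)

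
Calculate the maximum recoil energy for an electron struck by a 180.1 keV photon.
74.4629 keV

Maximum energy transfer occurs at θ = 180° (backscattering).

Initial photon: E₀ = 180.1 keV → λ₀ = 6.8842 pm

Maximum Compton shift (at 180°):
Δλ_max = 2λ_C = 2 × 2.4263 = 4.8526 pm

Final wavelength:
λ' = 6.8842 + 4.8526 = 11.7368 pm

Minimum photon energy (maximum energy to electron):
E'_min = hc/λ' = 105.6371 keV

Maximum electron kinetic energy:
K_max = E₀ - E'_min = 180.1000 - 105.6371 = 74.4629 keV

(Intermediate values are shown rounded; full precision is carried through to the final answer.)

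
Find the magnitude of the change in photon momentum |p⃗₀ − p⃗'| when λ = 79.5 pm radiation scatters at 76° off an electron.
1.0148e-23 kg·m/s

Photon momentum magnitude is p = h/λ.

Initial momentum:
p₀ = h/λ = 6.6261e-34/7.9500e-11 = 8.3347e-24 kg·m/s

After scattering:
λ' = λ + Δλ = 79.5 + 1.8393 = 81.3393 pm
p' = h/λ' = 6.6261e-34/8.1339e-11 = 8.1462e-24 kg·m/s

Momentum is a vector; the scattered photon's direction makes angle θ = 76° with the incident direction. The magnitude of the vector change Δp⃗ = p⃗₀ − p⃗' is found from the law of cosines:
|Δp⃗|² = p₀² + p'² − 2p₀p'cos θ
|Δp⃗|² = (8.3347e-24)² + (8.1462e-24)² − 2·8.3347e-24·8.1462e-24·cos(76°)
|Δp⃗| = 1.0148e-23 kg·m/s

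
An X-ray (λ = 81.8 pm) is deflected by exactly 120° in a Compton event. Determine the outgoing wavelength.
85.4395 pm

Using the Compton formula: λ' = λ + λ_C(1 − cos θ)

For θ = 120°, cos θ = -1/2 (exact) = -0.5000, so:
1 − cos 120° = 1 − (-1/2) = 1.5000

Δλ = λ_C × 1.5000 = 2.4263 × 1.5000 = 3.6395 pm

λ' = 81.8 + 3.6395 = 85.4395 pm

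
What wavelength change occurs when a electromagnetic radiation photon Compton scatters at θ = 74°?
1.7575 pm

Using the Compton scattering formula:
Δλ = λ_C(1 - cos θ)

where λ_C = h/(m_e·c) ≈ 2.4263 pm is the Compton wavelength of an electron.

For θ = 74°:
cos(74°) = 0.2756
1 - cos(74°) = 0.7244

Δλ = 2.4263 × 0.7244
Δλ = 1.7575 pm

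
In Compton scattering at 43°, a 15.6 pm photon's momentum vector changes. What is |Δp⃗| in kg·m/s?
3.0551e-23 kg·m/s

Photon momentum magnitude is p = h/λ.

Initial momentum:
p₀ = h/λ = 6.6261e-34/1.5600e-11 = 4.2475e-23 kg·m/s

After scattering:
λ' = λ + Δλ = 15.6 + 0.6518 = 16.2518 pm
p' = h/λ' = 6.6261e-34/1.6252e-11 = 4.0771e-23 kg·m/s

Momentum is a vector; the scattered photon's direction makes angle θ = 43° with the incident direction. The magnitude of the vector change Δp⃗ = p⃗₀ − p⃗' is found from the law of cosines:
|Δp⃗|² = p₀² + p'² − 2p₀p'cos θ
|Δp⃗|² = (4.2475e-23)² + (4.0771e-23)² − 2·4.2475e-23·4.0771e-23·cos(43°)
|Δp⃗| = 3.0551e-23 kg·m/s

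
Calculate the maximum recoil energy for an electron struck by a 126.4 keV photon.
41.8355 keV

Maximum energy transfer occurs at θ = 180° (backscattering).

Initial photon: E₀ = 126.4 keV → λ₀ = 9.8089 pm

Maximum Compton shift (at 180°):
Δλ_max = 2λ_C = 2 × 2.4263 = 4.8526 pm

Final wavelength:
λ' = 9.8089 + 4.8526 = 14.6615 pm

Minimum photon energy (maximum energy to electron):
E'_min = hc/λ' = 84.5645 keV

Maximum electron kinetic energy:
K_max = E₀ - E'_min = 126.4000 - 84.5645 = 41.8355 keV

(Intermediate values are shown rounded; full precision is carried through to the final answer.)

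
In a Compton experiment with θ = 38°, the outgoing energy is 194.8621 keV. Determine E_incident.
212.0000 keV

Convert final energy to wavelength (hc ≈ 1239.842 keV·pm):
λ' = hc/E' = 1239.842 / 194.8621 = 6.3627 pm

Calculate the Compton shift:
Δλ = λ_C(1 - cos(38°))
Δλ = 2.4263 × (1 - cos(38°))
Δλ = 0.5144 pm

Initial wavelength:
λ = λ' - Δλ = 6.3627 - 0.5144 = 5.8483 pm

Initial energy:
E = hc/λ = 1239.842 / 5.8483 = 212.0000 keV

(Intermediate values are shown rounded; full precision is carried through to the final answer.)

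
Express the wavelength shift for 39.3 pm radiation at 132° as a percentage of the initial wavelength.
10.3049%

Calculate the Compton shift:
Δλ = λ_C(1 - cos(132°))
Δλ = 2.4263 × (1 - cos(132°))
Δλ = 2.4263 × 1.6691
Δλ = 4.0498 pm

Percentage change:
(Δλ/λ₀) × 100 = (4.0498/39.3) × 100
= 10.3049%

(Intermediate values are shown rounded; full precision is carried through to the final answer.)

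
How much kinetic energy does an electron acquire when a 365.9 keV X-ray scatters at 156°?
211.5243 keV

By energy conservation: K_e = E_initial - E_final

First find the scattered photon energy:
Initial wavelength: λ = hc/E = 3.3885 pm
Compton shift: Δλ = λ_C(1 - cos(156°)) = 4.6429 pm
Final wavelength: λ' = 3.3885 + 4.6429 = 8.0313 pm
Final photon energy: E' = hc/λ' = 154.3757 keV

Electron kinetic energy:
K_e = E - E' = 365.9000 - 154.3757 = 211.5243 keV

(Intermediate values are shown rounded; full precision is carried through to the final answer.)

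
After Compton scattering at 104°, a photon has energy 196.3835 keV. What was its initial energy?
375.7002 keV

Convert final energy to wavelength (hc ≈ 1239.842 keV·pm):
λ' = hc/E' = 1239.842 / 196.3835 = 6.3134 pm

Calculate the Compton shift:
Δλ = λ_C(1 - cos(104°))
Δλ = 2.4263 × (1 - cos(104°))
Δλ = 3.0133 pm

Initial wavelength:
λ = λ' - Δλ = 6.3134 - 3.0133 = 3.3001 pm

Initial energy:
E = hc/λ = 1239.842 / 3.3001 = 375.7002 keV

(Intermediate values are shown rounded; full precision is carried through to the final answer.)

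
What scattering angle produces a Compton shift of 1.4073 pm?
65.17°

From the Compton formula Δλ = λ_C(1 - cos θ), we can solve for θ:

cos θ = 1 - Δλ/λ_C

Given:
- Δλ = 1.4073 pm
- λ_C = h/(m_e·c) ≈ 2.42631024 pm

cos θ = 1 - 1.4073/2.42631024
cos θ = 1 - 0.580017
cos θ = 0.419983

θ = arccos(0.419983)
θ = 65.17°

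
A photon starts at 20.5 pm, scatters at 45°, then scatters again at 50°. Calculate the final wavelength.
22.0774 pm

Apply Compton shift twice:

First scattering at θ₁ = 45°:
Δλ₁ = λ_C(1 - cos(45°))
Δλ₁ = 2.4263 × 0.2929
Δλ₁ = 0.7106 pm

After first scattering:
λ₁ = 20.5 + 0.7106 = 21.2106 pm

Second scattering at θ₂ = 50°:
Δλ₂ = λ_C(1 - cos(50°))
Δλ₂ = 2.4263 × 0.3572
Δλ₂ = 0.8667 pm

Final wavelength:
λ₂ = 21.2106 + 0.8667 = 22.0774 pm

Total shift: Δλ_total = 0.7106 + 0.8667 = 1.5774 pm

(Intermediate values are shown rounded; full precision is carried through to the final answer.)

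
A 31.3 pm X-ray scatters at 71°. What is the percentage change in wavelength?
5.2281%

Calculate the Compton shift:
Δλ = λ_C(1 - cos(71°))
Δλ = 2.4263 × (1 - cos(71°))
Δλ = 2.4263 × 0.6744
Δλ = 1.6364 pm

Percentage change:
(Δλ/λ₀) × 100 = (1.6364/31.3) × 100
= 5.2281%

(Intermediate values are shown rounded; full precision is carried through to the final answer.)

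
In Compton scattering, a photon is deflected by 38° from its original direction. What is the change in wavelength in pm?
0.5144 pm

Using the Compton scattering formula:
Δλ = λ_C(1 - cos θ)

where λ_C = h/(m_e·c) ≈ 2.4263 pm is the Compton wavelength of an electron.

For θ = 38°:
cos(38°) = 0.7880
1 - cos(38°) = 0.2120

Δλ = 2.4263 × 0.2120
Δλ = 0.5144 pm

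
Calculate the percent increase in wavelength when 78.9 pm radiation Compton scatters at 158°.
5.9264%

Calculate the Compton shift:
Δλ = λ_C(1 - cos(158°))
Δλ = 2.4263 × (1 - cos(158°))
Δλ = 2.4263 × 1.9272
Δλ = 4.6759 pm

Percentage change:
(Δλ/λ₀) × 100 = (4.6759/78.9) × 100
= 5.9264%

(Intermediate values are shown rounded; full precision is carried through to the final answer.)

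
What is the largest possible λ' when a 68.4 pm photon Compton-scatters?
73.2526 pm (at θ = 180°)

The Compton shift is Δλ = λ_C(1 − cos θ).

Since cos θ ranges from −1 to 1, the factor (1 − cos θ) ranges from 0 to 2; the maximum shift occurs at θ = 180° (backscattering):
Δλ_max = 2λ_C = 2 × 2.4263 pm = 4.8526 pm

Maximum scattered wavelength:
λ'_max = λ₀ + Δλ_max = 68.4 + 4.8526 = 73.2526 pm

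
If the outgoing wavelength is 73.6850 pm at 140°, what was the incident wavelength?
69.4000 pm

From λ' = λ + Δλ, we have λ = λ' - Δλ

First calculate the Compton shift:
Δλ = λ_C(1 - cos θ)
Δλ = 2.4263 × (1 - cos(140°))
Δλ = 2.4263 × 1.7660
Δλ = 4.2850 pm

Initial wavelength:
λ = λ' - Δλ
λ = 73.6850 - 4.2850
λ = 69.4000 pm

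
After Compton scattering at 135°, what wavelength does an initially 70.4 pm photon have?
74.5420 pm

Using the Compton formula: λ' = λ + λ_C(1 − cos θ)

For θ = 135°, cos θ = -√2/2 (exact) ≈ -0.7071, so:
1 − cos 135° = 1 − (-√2/2) ≈ 1.7071

Δλ = λ_C × 1.7071 = 2.4263 × 1.7071 = 4.1420 pm

λ' = 70.4 + 4.1420 = 74.5420 pm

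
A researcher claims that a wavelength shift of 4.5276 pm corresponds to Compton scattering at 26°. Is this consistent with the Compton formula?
No, inconsistent

Calculate the expected shift for θ = 26°:

Δλ_expected = λ_C(1 - cos(26°))
Δλ_expected = 2.4263 × (1 - cos(26°))
Δλ_expected = 2.4263 × 0.1012
Δλ_expected = 0.2456 pm

Given shift: 4.5276 pm
Expected shift: 0.2456 pm
Difference: 4.2820 pm

The values do not match. The given shift corresponds to θ ≈ 150.0°, not 26°.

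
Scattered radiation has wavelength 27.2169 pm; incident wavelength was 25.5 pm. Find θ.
73.00°

First find the wavelength shift:
Δλ = λ' - λ = 27.2169 - 25.5 = 1.7169 pm

Using Δλ = λ_C(1 - cos θ), with λ_C = h/(m_e·c) ≈ 2.42631024 pm:
cos θ = 1 - Δλ/λ_C
cos θ = 1 - 1.7169/2.42631024
cos θ = 0.292382

θ = arccos(0.292382)
θ = 73.00°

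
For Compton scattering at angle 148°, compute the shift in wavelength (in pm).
4.4839 pm

Using the Compton scattering formula:
Δλ = λ_C(1 - cos θ)

where λ_C = h/(m_e·c) ≈ 2.4263 pm is the Compton wavelength of an electron.

For θ = 148°:
cos(148°) = -0.8480
1 - cos(148°) = 1.8480

Δλ = 2.4263 × 1.8480
Δλ = 4.4839 pm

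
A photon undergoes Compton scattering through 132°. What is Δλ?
4.0498 pm

Using the Compton scattering formula:
Δλ = λ_C(1 - cos θ)

where λ_C = h/(m_e·c) ≈ 2.4263 pm is the Compton wavelength of an electron.

For θ = 132°:
cos(132°) = -0.6691
1 - cos(132°) = 1.6691

Δλ = 2.4263 × 1.6691
Δλ = 4.0498 pm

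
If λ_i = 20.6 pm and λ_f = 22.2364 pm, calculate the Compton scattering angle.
71.00°

First find the wavelength shift:
Δλ = λ' - λ = 22.2364 - 20.6 = 1.6364 pm

Using Δλ = λ_C(1 - cos θ), with λ_C = h/(m_e·c) ≈ 2.42631024 pm:
cos θ = 1 - Δλ/λ_C
cos θ = 1 - 1.6364/2.42631024
cos θ = 0.325560

θ = arccos(0.325560)
θ = 71.00°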